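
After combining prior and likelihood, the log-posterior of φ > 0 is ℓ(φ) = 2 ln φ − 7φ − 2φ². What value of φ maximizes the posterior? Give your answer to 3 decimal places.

ℓ'(φ) = 2/φ − 7 − 4φ. Setting this to zero and multiplying by φ: 4φ² + 7φ − 2 = 0.
φ = (−7 + √(7² + 4·4·2)) / (2·4) = (−7 + √81) / 8 = (−7 + 9)/8 = 1/4.
ℓ''(φ) = −2/φ² − 4 < 0, confirming a maximum.

φ̂_MAP = 0.250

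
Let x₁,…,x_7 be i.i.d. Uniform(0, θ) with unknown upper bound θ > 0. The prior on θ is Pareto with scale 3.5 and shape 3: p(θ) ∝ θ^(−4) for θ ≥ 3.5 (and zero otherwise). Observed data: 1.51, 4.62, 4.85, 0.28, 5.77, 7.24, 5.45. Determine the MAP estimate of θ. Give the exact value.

The Uniform(0, θ) likelihood is θ^(−n) for θ ≥ max(xᵢ), zero otherwise. Here max(xᵢ) = 7.24.
Posterior ∝ θ^(−4) · θ^(−7) = θ^(−11) on θ ≥ max(3.5, 7.24) = 7.24.
This density is strictly decreasing in θ, so the posterior mode lies at the lower boundary of the support.

θ̂_MAP = 7.24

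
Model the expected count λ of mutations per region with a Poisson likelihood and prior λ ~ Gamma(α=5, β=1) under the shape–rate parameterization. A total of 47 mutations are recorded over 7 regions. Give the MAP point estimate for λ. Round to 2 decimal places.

Σxᵢ = 47, n = 7.
Posterior ∝ λ^4e^(−1λ) · λ^47e^(−7λ) = λ^51e^(−8λ), i.e. Gamma(shape=52, rate=8).
The mode of a Gamma(a, b) with a ≥ 1 (shape–rate) is (a−1)/b = 51/8 ≈ 6.38.

λ̂_MAP = 6.38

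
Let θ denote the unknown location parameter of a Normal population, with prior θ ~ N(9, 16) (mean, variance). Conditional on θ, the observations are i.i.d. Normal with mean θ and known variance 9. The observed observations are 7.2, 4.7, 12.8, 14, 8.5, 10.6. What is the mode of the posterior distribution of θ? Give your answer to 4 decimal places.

θ̂_MAP = 9.5790

n = 6; x̄ = (7.2 + 4.7 + 12.8 + 14 + 8.5 + 10.6)/6 = 57.8/6 = 289/30 ≈ 9.6333.
For a Normal prior and Normal likelihood with known variance, the posterior is Normal; its mode equals its mean, the precision-weighted average.
Prior precision 1/σ₀² = 1/16 = 0.0625; data precision n/σ² = 6/9 = 2/3.
θ̂ = (0.0625·9 + (2/3)·(289/30)) / (0.0625 + 2/3) = (5029/720)/(35/48) = 5029/525 ≈ 9.5790.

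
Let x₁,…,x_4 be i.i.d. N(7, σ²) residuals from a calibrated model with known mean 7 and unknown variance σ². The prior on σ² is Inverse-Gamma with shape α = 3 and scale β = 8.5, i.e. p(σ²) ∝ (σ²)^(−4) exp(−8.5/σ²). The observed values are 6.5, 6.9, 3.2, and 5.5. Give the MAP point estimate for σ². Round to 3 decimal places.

σ̂²_MAP = 2.829

Sum of squared deviations about the known mean: SS = (6.5−7)² + (6.9−7)² + (3.2−7)² + (5.5−7)² = 16.95.
The Normal likelihood contributes (σ²)^(−n/2) exp(−SS/(2σ²)), so the posterior is Inverse-Gamma(α + n/2, β + SS/2) = Inverse-Gamma(5, 16.975).
The mode of Inverse-Gamma(a, b) is b/(a+1) = 16.975/6 ≈ 2.829.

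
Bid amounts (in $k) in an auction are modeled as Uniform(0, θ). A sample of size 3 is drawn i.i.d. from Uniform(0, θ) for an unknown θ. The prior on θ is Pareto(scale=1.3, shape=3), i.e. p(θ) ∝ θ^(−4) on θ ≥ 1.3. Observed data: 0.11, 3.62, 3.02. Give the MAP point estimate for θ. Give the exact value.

θ̂_MAP = 3.62

The Uniform(0, θ) likelihood is θ^(−n) for θ ≥ max(xᵢ), zero otherwise. Here max(xᵢ) = 3.62.
Posterior ∝ θ^(−4) · θ^(−3) = θ^(−7) on θ ≥ max(1.3, 3.62) = 3.62.
This density is strictly decreasing in θ, so the posterior mode lies at the lower boundary of the support.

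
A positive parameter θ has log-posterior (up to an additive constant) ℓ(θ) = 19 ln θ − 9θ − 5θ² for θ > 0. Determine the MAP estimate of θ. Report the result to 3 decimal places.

θ̂_MAP = 1.000

ℓ'(θ) = 19/θ − 9 − 10θ. Setting this to zero and multiplying by θ: 10θ² + 9θ − 19 = 0.
θ = (−9 + √(9² + 4·10·19)) / (2·10) = (−9 + √841) / 20 = (−9 + 29)/20 = 1.
ℓ''(θ) = −19/θ² − 10 < 0, confirming a maximum.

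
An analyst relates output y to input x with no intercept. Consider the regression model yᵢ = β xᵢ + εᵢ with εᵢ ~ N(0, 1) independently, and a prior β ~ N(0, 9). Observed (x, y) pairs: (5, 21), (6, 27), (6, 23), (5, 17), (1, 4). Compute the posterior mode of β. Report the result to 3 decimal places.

log p(β | y) = −Σ(yᵢ − βxᵢ)²/(2·1) − β²/(2·9) + const.
Setting the derivative to zero: Σxᵢ(yᵢ − βxᵢ)/1 − β/9 = 0, so β = Σxᵢyᵢ / (Σxᵢ² + σ²/τ²).
Σxᵢyᵢ = 5·21 + 6·27 + 6·23 + 5·17 + 1·4 = 494; Σxᵢ² = 123; σ²/τ² = 1/9.
β̂_MAP = 494 / (123 + 1/9) = 494/(1108/9) = 2223/554 ≈ 4.013.

β̂_MAP = 4.013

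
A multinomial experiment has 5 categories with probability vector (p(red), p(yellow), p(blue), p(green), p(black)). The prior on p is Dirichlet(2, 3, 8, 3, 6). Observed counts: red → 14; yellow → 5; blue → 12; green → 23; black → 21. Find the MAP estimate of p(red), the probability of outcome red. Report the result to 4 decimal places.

MAP estimate of p(red) = 0.1630

The posterior is Dirichlet(αᵢ + nᵢ) = Dirichlet(16, 8, 20, 26, 27).
For a Dirichlet(a₁,…,a_K) with all aᵢ > 1, the mode has j-th component (aⱼ − 1)/(Σaᵢ − K).
Here Σaᵢ = 97 and K = 5, so p(red) = (16 − 1)/(97 − 5) = 15/92 ≈ 0.1630.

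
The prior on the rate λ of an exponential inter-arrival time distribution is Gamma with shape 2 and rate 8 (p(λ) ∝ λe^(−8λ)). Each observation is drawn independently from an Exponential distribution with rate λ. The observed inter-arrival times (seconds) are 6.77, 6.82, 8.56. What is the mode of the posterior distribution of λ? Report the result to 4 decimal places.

λ̂_MAP = 0.1327

The Exponential(rate=λ) likelihood is ∝ λ^n e^(−λΣtᵢ). Here n = 3 and Σtᵢ = 6.77 + 6.82 + 8.56 = 22.15.
Posterior ∝ λe^(−8λ) · λ^3e^(−22.15λ) = λ^4e^(−30.15λ), i.e. Gamma(5, 30.15).
Mode = (a−1)/b = 4/30.15 ≈ 0.1327.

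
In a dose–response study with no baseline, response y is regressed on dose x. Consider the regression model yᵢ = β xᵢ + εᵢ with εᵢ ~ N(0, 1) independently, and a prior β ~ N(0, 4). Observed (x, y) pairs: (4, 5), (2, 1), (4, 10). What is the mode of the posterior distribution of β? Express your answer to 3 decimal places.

β̂_MAP = 1.710

log p(β | y) = −Σ(yᵢ − βxᵢ)²/(2·1) − β²/(2·4) + const.
Setting the derivative to zero: Σxᵢ(yᵢ − βxᵢ)/1 − β/4 = 0, so β = Σxᵢyᵢ / (Σxᵢ² + σ²/τ²).
Σxᵢyᵢ = 4·5 + 2·1 + 4·10 = 62; Σxᵢ² = 36; σ²/τ² = 0.25.
β̂_MAP = 62 / (36 + 0.25) = 62/36.25 ≈ 1.710.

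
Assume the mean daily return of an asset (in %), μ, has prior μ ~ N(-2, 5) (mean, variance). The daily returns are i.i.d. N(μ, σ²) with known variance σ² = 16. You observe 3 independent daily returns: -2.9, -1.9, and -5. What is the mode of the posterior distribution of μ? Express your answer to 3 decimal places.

n = 3; x̄ = ((-2.9) + (-1.9) + (-5))/3 = -9.8/3 = -49/15 ≈ -3.2667.
For a Normal prior and Normal likelihood with known variance, the posterior is Normal; its mode equals its mean, the precision-weighted average.
Prior precision 1/σ₀² = 1/5 = 0.2; data precision n/σ² = 3/16 = 0.1875.
μ̂ = (0.2·(-2) + 0.1875·(-49/15)) / (0.2 + 0.1875) = (-1.0125)/0.3875 = -81/31 ≈ -2.613.

μ̂_MAP = -2.613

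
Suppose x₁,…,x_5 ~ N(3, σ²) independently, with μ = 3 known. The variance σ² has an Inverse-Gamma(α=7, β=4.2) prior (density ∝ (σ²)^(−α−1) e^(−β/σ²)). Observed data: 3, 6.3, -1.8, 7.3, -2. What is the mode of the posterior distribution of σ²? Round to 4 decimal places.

σ̂²_MAP = 4.0867

Sum of squared deviations about the known mean: SS = (3−3)² + (6.3−3)² + (-1.8−3)² + (7.3−3)² + (-2−3)² = 77.42.
The Normal likelihood contributes (σ²)^(−n/2) exp(−SS/(2σ²)), so the posterior is Inverse-Gamma(α + n/2, β + SS/2) = Inverse-Gamma(9.5, 42.91).
The mode of Inverse-Gamma(a, b) is b/(a+1) = 42.91/10.5 ≈ 4.0867.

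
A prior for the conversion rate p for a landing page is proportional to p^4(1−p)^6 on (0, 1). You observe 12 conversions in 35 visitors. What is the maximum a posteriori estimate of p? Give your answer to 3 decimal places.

p̂_MAP = 0.356

The prior density ∝ p^4(1−p)^6 is the kernel of Beta(5, 7).
Data: 12 successes in 35 trials. The binomial likelihood contributes p^12(1−p)^23, so the posterior is Beta(5+12, 7+23) = Beta(17, 30).
For Beta(a, b) with a, b > 1 the mode is (a−1)/(a+b−2) = 16/45 ≈ 0.356.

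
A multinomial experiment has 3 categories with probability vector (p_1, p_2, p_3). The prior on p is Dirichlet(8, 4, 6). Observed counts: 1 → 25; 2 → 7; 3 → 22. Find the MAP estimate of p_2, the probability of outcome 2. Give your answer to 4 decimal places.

MAP estimate: 0.1449

The posterior is Dirichlet(αᵢ + nᵢ) = Dirichlet(33, 11, 28).
For a Dirichlet(a₁,…,a_K) with all aᵢ > 1, the mode has j-th component (aⱼ − 1)/(Σaᵢ − K).
Here Σaᵢ = 72 and K = 3, so p_2 = (11 − 1)/(72 − 3) = 10/69 ≈ 0.1449.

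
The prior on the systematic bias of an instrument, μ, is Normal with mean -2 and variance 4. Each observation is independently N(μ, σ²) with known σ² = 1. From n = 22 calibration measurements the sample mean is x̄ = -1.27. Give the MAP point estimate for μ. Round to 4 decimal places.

n = 22, x̄ = -1.27.
For a Normal prior and Normal likelihood with known variance, the posterior is Normal; its mode equals its mean, the precision-weighted average.
Prior precision 1/σ₀² = 1/4 = 0.25; data precision n/σ² = 22/1 = 22.
μ̂ = (0.25·(-2) + 22·(-1.27)) / (0.25 + 22) = (-28.44)/22.25 = -2844/2225 ≈ -1.2782.

μ̂_MAP = -1.2782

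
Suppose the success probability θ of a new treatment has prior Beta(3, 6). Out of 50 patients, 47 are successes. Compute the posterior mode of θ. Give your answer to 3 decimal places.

Prior: Beta(3, 6).
Data: 47 successes in 50 trials. The binomial likelihood contributes θ^47(1−θ)^3, so the posterior is Beta(3+47, 6+3) = Beta(50, 9).
For Beta(a, b) with a, b > 1 the mode is (a−1)/(a+b−2) = 49/57 ≈ 0.860.

θ̂_MAP = 0.860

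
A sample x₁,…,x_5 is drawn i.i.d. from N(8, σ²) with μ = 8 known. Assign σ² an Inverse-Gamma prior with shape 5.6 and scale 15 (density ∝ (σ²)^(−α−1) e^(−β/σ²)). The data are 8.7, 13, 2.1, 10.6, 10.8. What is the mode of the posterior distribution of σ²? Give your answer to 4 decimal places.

σ̂²_MAP = 5.7637

Sum of squared deviations about the known mean: SS = (8.7−8)² + (13−8)² + (2.1−8)² + (10.6−8)² + (10.8−8)² = 74.9.
The Normal likelihood contributes (σ²)^(−n/2) exp(−SS/(2σ²)), so the posterior is Inverse-Gamma(α + n/2, β + SS/2) = Inverse-Gamma(8.1, 52.45).
The mode of Inverse-Gamma(a, b) is b/(a+1) = 52.45/9.1 ≈ 5.7637.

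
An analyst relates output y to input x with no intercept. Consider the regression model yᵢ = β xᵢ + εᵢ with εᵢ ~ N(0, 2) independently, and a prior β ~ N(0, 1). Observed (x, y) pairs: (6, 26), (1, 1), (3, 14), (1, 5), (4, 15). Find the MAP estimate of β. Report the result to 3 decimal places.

log p(β | y) = −Σ(yᵢ − βxᵢ)²/(2·2) − β²/(2·1) + const.
Setting the derivative to zero: Σxᵢ(yᵢ − βxᵢ)/2 − β/1 = 0, so β = Σxᵢyᵢ / (Σxᵢ² + σ²/τ²).
Σxᵢyᵢ = 6·26 + 1·1 + 3·14 + 1·5 + 4·15 = 264; Σxᵢ² = 63; σ²/τ² = 2.
β̂_MAP = 264 / (63 + 2) = 264/65 ≈ 4.062.

β̂_MAP = 4.062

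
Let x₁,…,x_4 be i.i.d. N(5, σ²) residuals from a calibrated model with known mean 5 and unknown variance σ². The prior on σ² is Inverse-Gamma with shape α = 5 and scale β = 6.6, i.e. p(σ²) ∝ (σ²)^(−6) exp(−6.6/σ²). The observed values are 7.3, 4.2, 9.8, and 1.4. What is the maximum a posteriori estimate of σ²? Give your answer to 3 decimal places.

σ̂²_MAP = 3.446

Sum of squared deviations about the known mean: SS = (7.3−5)² + (4.2−5)² + (9.8−5)² + (1.4−5)² = 41.93.
The Normal likelihood contributes (σ²)^(−n/2) exp(−SS/(2σ²)), so the posterior is Inverse-Gamma(α + n/2, β + SS/2) = Inverse-Gamma(7, 27.565).
The mode of Inverse-Gamma(a, b) is b/(a+1) = 27.565/8 ≈ 3.446.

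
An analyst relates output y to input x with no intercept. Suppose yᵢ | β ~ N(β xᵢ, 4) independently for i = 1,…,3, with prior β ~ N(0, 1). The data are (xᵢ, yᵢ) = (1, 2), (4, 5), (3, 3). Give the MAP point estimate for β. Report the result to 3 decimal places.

log p(β | y) = −Σ(yᵢ − βxᵢ)²/(2·4) − β²/(2·1) + const.
Setting the derivative to zero: Σxᵢ(yᵢ − βxᵢ)/4 − β/1 = 0, so β = Σxᵢyᵢ / (Σxᵢ² + σ²/τ²).
Σxᵢyᵢ = 1·2 + 4·5 + 3·3 = 31; Σxᵢ² = 26; σ²/τ² = 4.
β̂_MAP = 31 / (26 + 4) = 31/30 ≈ 1.033.

β̂_MAP = 1.033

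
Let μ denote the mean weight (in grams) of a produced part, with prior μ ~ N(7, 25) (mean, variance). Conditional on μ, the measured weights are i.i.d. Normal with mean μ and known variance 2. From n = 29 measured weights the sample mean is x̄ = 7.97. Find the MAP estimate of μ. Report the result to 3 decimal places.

n = 29, x̄ = 7.97.
For a Normal prior and Normal likelihood with known variance, the posterior is Normal; its mode equals its mean, the precision-weighted average.
Prior precision 1/σ₀² = 1/25 = 0.04; data precision n/σ² = 29/2 = 14.5.
μ̂ = (0.04·7 + 14.5·7.97) / (0.04 + 14.5) = 115.845/14.54 = 23169/2908 ≈ 7.967.

μ̂_MAP = 7.967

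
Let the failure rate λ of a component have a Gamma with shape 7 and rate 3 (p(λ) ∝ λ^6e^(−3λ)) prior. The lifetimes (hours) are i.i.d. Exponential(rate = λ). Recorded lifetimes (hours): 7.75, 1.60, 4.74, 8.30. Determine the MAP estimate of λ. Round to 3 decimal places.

λ̂_MAP = 0.394

The Exponential(rate=λ) likelihood is ∝ λ^n e^(−λΣtᵢ). Here n = 4 and Σtᵢ = 7.75 + 1.60 + 4.74 + 8.30 = 22.39.
Posterior ∝ λ^6e^(−3λ) · λ^4e^(−22.39λ) = λ^10e^(−25.39λ), i.e. Gamma(11, 25.39).
Mode = (a−1)/b = 10/25.39 ≈ 0.394.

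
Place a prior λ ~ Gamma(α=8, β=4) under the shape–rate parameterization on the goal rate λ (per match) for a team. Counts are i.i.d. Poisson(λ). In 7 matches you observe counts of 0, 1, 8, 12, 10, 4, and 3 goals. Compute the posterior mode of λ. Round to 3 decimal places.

Σxᵢ = 0+1+8+12+10+4+3 = 38, with n = 7.
Posterior ∝ λ^7e^(−4λ) · λ^38e^(−7λ) = λ^45e^(−11λ), i.e. Gamma(shape=46, rate=11).
The mode of a Gamma(a, b) with a ≥ 1 (shape–rate) is (a−1)/b = 45/11 ≈ 4.091.

λ̂_MAP = 4.091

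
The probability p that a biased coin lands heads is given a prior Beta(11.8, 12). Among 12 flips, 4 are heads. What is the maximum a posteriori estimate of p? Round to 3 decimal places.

p̂_MAP = 0.438

Prior: Beta(11.8, 12).
Data: 4 successes in 12 trials. The binomial likelihood contributes p^4(1−p)^8, so the posterior is Beta(11.8+4, 12+8) = Beta(15.8, 20).
For Beta(a, b) with a, b > 1 the mode is (a−1)/(a+b−2) = 14.8/33.8 ≈ 0.438.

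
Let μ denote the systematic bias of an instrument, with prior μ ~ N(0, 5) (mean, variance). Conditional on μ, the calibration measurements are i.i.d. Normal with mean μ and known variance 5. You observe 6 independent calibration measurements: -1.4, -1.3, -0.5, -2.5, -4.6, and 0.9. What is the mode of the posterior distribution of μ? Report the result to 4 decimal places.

μ̂_MAP = -1.3429

n = 6; x̄ = ((-1.4) + (-1.3) + (-0.5) + (-2.5) + (-4.6) + 0.9)/6 = -9.4/6 = -47/30 ≈ -1.5667.
For a Normal prior and Normal likelihood with known variance, the posterior is Normal; its mode equals its mean, the precision-weighted average.
Prior precision 1/σ₀² = 1/5 = 0.2; data precision n/σ² = 6/5 = 1.2.
μ̂ = (0.2·0 + 1.2·(-47/30)) / (0.2 + 1.2) = (-1.88)/1.4 = -47/35 ≈ -1.3429.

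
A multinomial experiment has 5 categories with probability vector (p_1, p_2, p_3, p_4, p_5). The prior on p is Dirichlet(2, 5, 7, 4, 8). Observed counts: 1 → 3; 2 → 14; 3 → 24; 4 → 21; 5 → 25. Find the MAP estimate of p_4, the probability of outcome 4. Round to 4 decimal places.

MAP estimate: 0.2222

The posterior is Dirichlet(αᵢ + nᵢ) = Dirichlet(5, 19, 31, 25, 33).
For a Dirichlet(a₁,…,a_K) with all aᵢ > 1, the mode has j-th component (aⱼ − 1)/(Σaᵢ − K).
Here Σaᵢ = 113 and K = 5, so p_4 = (25 − 1)/(113 − 5) = 24/108 ≈ 0.2222.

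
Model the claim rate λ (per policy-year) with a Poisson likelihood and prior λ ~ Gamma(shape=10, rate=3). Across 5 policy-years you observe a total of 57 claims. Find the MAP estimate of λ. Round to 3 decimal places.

λ̂_MAP = 8.250

Σxᵢ = 57, n = 5.
Posterior ∝ λ^9e^(−3λ) · λ^57e^(−5λ) = λ^66e^(−8λ), i.e. Gamma(shape=67, rate=8).
The mode of a Gamma(a, b) with a ≥ 1 (shape–rate) is (a−1)/b = 66/8 ≈ 8.250.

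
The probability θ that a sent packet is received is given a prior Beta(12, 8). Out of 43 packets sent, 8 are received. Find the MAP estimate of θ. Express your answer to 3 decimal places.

Prior: Beta(12, 8).
Data: 8 successes in 43 trials. The binomial likelihood contributes θ^8(1−θ)^35, so the posterior is Beta(12+8, 8+35) = Beta(20, 43).
For Beta(a, b) with a, b > 1 the mode is (a−1)/(a+b−2) = 19/61 ≈ 0.311.

θ̂_MAP = 0.311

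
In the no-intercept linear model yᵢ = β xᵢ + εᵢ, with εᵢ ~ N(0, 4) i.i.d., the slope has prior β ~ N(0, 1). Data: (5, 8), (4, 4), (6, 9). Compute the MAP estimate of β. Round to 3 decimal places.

β̂_MAP = 1.358

log p(β | y) = −Σ(yᵢ − βxᵢ)²/(2·4) − β²/(2·1) + const.
Setting the derivative to zero: Σxᵢ(yᵢ − βxᵢ)/4 − β/1 = 0, so β = Σxᵢyᵢ / (Σxᵢ² + σ²/τ²).
Σxᵢyᵢ = 5·8 + 4·4 + 6·9 = 110; Σxᵢ² = 77; σ²/τ² = 4.
β̂_MAP = 110 / (77 + 4) = 110/81 ≈ 1.358.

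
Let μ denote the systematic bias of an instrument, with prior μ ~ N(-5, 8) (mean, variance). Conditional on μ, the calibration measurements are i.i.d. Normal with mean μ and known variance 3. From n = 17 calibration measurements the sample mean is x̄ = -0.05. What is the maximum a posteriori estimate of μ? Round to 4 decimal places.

n = 17, x̄ = -0.05.
For a Normal prior and Normal likelihood with known variance, the posterior is Normal; its mode equals its mean, the precision-weighted average.
Prior precision 1/σ₀² = 1/8 = 0.125; data precision n/σ² = 17/3.
μ̂ = (0.125·(-5) + (17/3)·(-0.05)) / (0.125 + 17/3) = (-109/120)/(139/24) = -109/695 ≈ -0.1568.

μ̂_MAP = -0.1568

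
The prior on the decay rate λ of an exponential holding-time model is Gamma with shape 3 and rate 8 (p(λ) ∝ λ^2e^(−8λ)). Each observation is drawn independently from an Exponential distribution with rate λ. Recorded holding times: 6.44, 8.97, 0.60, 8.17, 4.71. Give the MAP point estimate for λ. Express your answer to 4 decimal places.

The Exponential(rate=λ) likelihood is ∝ λ^n e^(−λΣtᵢ). Here n = 5 and Σtᵢ = 6.44 + 8.97 + 0.60 + 8.17 + 4.71 = 28.89.
Posterior ∝ λ^2e^(−8λ) · λ^5e^(−28.89λ) = λ^7e^(−36.89λ), i.e. Gamma(8, 36.89).
Mode = (a−1)/b = 7/36.89 ≈ 0.1898.

λ̂_MAP = 0.1898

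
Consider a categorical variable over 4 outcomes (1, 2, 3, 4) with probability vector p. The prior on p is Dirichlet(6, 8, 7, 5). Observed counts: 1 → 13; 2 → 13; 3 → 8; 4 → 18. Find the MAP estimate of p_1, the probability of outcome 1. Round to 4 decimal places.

The posterior is Dirichlet(αᵢ + nᵢ) = Dirichlet(19, 21, 15, 23).
For a Dirichlet(a₁,…,a_K) with all aᵢ > 1, the mode has j-th component (aⱼ − 1)/(Σaᵢ − K).
Here Σaᵢ = 78 and K = 4, so p_1 = (19 − 1)/(78 − 4) = 18/74 ≈ 0.2432.

MAP estimate: 0.2432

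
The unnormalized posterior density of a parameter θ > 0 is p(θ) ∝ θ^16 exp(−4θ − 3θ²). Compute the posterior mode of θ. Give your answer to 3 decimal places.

ℓ'(θ) = 16/θ − 4 − 6θ. Setting this to zero and multiplying by θ: 6θ² + 4θ − 16 = 0.
θ = (−4 + √(4² + 4·6·16)) / (2·6) = (−4 + √400) / 12 = (−4 + 20)/12 = 4/3.
ℓ''(θ) = −16/θ² − 6 < 0, confirming a maximum.

θ̂_MAP = 1.333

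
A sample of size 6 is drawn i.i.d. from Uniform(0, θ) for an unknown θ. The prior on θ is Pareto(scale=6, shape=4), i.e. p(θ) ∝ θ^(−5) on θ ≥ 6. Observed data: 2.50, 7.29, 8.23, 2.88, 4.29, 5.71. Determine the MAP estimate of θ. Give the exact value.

The Uniform(0, θ) likelihood is θ^(−n) for θ ≥ max(xᵢ), zero otherwise. Here max(xᵢ) = 8.23.
Posterior ∝ θ^(−5) · θ^(−6) = θ^(−11) on θ ≥ max(6, 8.23) = 8.23.
This density is strictly decreasing in θ, so the posterior mode lies at the lower boundary of the support.

θ̂_MAP = 8.23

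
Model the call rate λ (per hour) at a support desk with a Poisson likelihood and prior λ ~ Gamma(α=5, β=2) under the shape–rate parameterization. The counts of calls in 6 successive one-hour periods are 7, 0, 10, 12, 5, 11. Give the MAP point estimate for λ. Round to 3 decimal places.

Σxᵢ = 7+0+10+12+5+11 = 45, with n = 6.
Posterior ∝ λ^4e^(−2λ) · λ^45e^(−6λ) = λ^49e^(−8λ), i.e. Gamma(shape=50, rate=8).
The mode of a Gamma(a, b) with a ≥ 1 (shape–rate) is (a−1)/b = 49/8 ≈ 6.125.

λ̂_MAP = 6.125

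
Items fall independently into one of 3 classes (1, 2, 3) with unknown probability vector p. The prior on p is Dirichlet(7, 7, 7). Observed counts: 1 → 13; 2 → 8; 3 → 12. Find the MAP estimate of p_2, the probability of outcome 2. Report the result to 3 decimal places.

The posterior is Dirichlet(αᵢ + nᵢ) = Dirichlet(20, 15, 19).
For a Dirichlet(a₁,…,a_K) with all aᵢ > 1, the mode has j-th component (aⱼ − 1)/(Σaᵢ − K).
Here Σaᵢ = 54 and K = 3, so p_2 = (15 − 1)/(54 − 3) = 14/51 ≈ 0.275.

MAP estimate: 0.275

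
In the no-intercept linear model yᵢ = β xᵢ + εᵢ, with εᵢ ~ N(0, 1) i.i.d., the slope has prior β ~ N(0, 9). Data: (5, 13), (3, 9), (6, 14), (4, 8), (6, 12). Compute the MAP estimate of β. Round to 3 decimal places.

β̂_MAP = 2.293

log p(β | y) = −Σ(yᵢ − βxᵢ)²/(2·1) − β²/(2·9) + const.
Setting the derivative to zero: Σxᵢ(yᵢ − βxᵢ)/1 − β/9 = 0, so β = Σxᵢyᵢ / (Σxᵢ² + σ²/τ²).
Σxᵢyᵢ = 5·13 + 3·9 + 6·14 + 4·8 + 6·12 = 280; Σxᵢ² = 122; σ²/τ² = 1/9.
β̂_MAP = 280 / (122 + 1/9) = 280/(1099/9) = 360/157 ≈ 2.293.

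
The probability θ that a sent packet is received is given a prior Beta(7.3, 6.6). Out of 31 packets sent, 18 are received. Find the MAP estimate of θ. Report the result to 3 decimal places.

Prior: Beta(7.3, 6.6).
Data: 18 successes in 31 trials. The binomial likelihood contributes θ^18(1−θ)^13, so the posterior is Beta(7.3+18, 6.6+13) = Beta(25.3, 19.6).
For Beta(a, b) with a, b > 1 the mode is (a−1)/(a+b−2) = 24.3/42.9 ≈ 0.566.

θ̂_MAP = 0.566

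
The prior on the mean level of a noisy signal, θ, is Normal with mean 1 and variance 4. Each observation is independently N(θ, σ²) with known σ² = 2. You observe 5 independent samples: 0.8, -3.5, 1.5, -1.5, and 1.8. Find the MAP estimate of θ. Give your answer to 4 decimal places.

θ̂_MAP = -0.0727

n = 5; x̄ = (0.8 + (-3.5) + 1.5 + (-1.5) + 1.8)/5 = -0.9/5 = -0.18.
For a Normal prior and Normal likelihood with known variance, the posterior is Normal; its mode equals its mean, the precision-weighted average.
Prior precision 1/σ₀² = 1/4 = 0.25; data precision n/σ² = 5/2 = 2.5.
θ̂ = (0.25·1 + 2.5·(-0.18)) / (0.25 + 2.5) = (-0.2)/2.75 = -4/55 ≈ -0.0727.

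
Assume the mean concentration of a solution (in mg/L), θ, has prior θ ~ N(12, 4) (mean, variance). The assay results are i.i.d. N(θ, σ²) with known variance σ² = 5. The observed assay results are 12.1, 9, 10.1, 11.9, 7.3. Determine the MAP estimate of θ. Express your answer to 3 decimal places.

θ̂_MAP = 10.464

n = 5; x̄ = (12.1 + 9 + 10.1 + 11.9 + 7.3)/5 = 50.4/5 = 10.08.
For a Normal prior and Normal likelihood with known variance, the posterior is Normal; its mode equals its mean, the precision-weighted average.
Prior precision 1/σ₀² = 1/4 = 0.25; data precision n/σ² = 5/5 = 1.
θ̂ = (0.25·12 + 1·10.08) / (0.25 + 1) = 13.08/1.25 = 10.464.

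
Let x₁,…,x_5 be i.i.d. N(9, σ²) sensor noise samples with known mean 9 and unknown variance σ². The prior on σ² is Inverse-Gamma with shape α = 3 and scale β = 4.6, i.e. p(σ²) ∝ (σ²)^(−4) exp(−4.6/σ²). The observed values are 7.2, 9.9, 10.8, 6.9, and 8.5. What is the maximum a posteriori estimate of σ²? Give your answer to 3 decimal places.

σ̂²_MAP = 1.627

Sum of squared deviations about the known mean: SS = (7.2−9)² + (9.9−9)² + (10.8−9)² + (6.9−9)² + (8.5−9)² = 11.95.
The Normal likelihood contributes (σ²)^(−n/2) exp(−SS/(2σ²)), so the posterior is Inverse-Gamma(α + n/2, β + SS/2) = Inverse-Gamma(5.5, 10.575).
The mode of Inverse-Gamma(a, b) is b/(a+1) = 10.575/6.5 ≈ 1.627.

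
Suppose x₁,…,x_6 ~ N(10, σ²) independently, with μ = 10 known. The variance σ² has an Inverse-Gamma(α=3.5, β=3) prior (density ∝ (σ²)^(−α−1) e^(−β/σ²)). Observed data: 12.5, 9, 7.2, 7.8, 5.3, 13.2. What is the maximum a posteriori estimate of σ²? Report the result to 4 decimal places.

σ̂²_MAP = 3.8840

Sum of squared deviations about the known mean: SS = (12.5−10)² + (9−10)² + (7.2−10)² + (7.8−10)² + (5.3−10)² + (13.2−10)² = 52.26.
The Normal likelihood contributes (σ²)^(−n/2) exp(−SS/(2σ²)), so the posterior is Inverse-Gamma(α + n/2, β + SS/2) = Inverse-Gamma(6.5, 29.13).
The mode of Inverse-Gamma(a, b) is b/(a+1) = 29.13/7.5 ≈ 3.8840.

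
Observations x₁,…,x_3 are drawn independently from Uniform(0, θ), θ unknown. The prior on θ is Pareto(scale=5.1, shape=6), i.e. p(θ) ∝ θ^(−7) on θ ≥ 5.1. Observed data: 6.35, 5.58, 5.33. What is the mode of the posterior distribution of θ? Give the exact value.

θ̂_MAP = 6.35

The Uniform(0, θ) likelihood is θ^(−n) for θ ≥ max(xᵢ), zero otherwise. Here max(xᵢ) = 6.35.
Posterior ∝ θ^(−7) · θ^(−3) = θ^(−10) on θ ≥ max(5.1, 6.35) = 6.35.
This density is strictly decreasing in θ, so the posterior mode lies at the lower boundary of the support.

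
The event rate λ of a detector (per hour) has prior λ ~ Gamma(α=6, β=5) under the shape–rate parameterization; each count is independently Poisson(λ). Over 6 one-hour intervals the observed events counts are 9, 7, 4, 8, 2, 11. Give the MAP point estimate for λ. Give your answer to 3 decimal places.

Σxᵢ = 9+7+4+8+2+11 = 41, with n = 6.
Posterior ∝ λ^5e^(−5λ) · λ^41e^(−6λ) = λ^46e^(−11λ), i.e. Gamma(shape=47, rate=11).
The mode of a Gamma(a, b) with a ≥ 1 (shape–rate) is (a−1)/b = 46/11 ≈ 4.182.

λ̂_MAP = 4.182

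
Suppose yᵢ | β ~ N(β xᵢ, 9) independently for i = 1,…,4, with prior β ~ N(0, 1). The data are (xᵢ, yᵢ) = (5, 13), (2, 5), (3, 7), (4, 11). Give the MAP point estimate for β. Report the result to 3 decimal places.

β̂_MAP = 2.222

log p(β | y) = −Σ(yᵢ − βxᵢ)²/(2·9) − β²/(2·1) + const.
Setting the derivative to zero: Σxᵢ(yᵢ − βxᵢ)/9 − β/1 = 0, so β = Σxᵢyᵢ / (Σxᵢ² + σ²/τ²).
Σxᵢyᵢ = 5·13 + 2·5 + 3·7 + 4·11 = 140; Σxᵢ² = 54; σ²/τ² = 9.
β̂_MAP = 140 / (54 + 9) = 140/63 ≈ 2.222.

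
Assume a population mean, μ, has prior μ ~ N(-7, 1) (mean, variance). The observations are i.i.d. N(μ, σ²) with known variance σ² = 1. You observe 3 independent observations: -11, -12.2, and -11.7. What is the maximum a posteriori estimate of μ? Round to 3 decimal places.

μ̂_MAP = -10.475

n = 3; x̄ = ((-11) + (-12.2) + (-11.7))/3 = -34.9/3 = -349/30 ≈ -11.6333.
For a Normal prior and Normal likelihood with known variance, the posterior is Normal; its mode equals its mean, the precision-weighted average.
Prior precision 1/σ₀² = 1/1 = 1; data precision n/σ² = 3/1 = 3.
μ̂ = (1·(-7) + 3·(-349/30)) / (1 + 3) = (-41.9)/4 = -10.475.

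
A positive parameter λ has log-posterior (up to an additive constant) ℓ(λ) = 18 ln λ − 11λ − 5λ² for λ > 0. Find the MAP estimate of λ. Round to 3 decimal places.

λ̂_MAP = 0.900

ℓ'(λ) = 18/λ − 11 − 10λ. Setting this to zero and multiplying by λ: 10λ² + 11λ − 18 = 0.
λ = (−11 + √(11² + 4·10·18)) / (2·10) = (−11 + √841) / 20 = (−11 + 29)/20 = 9/10.
ℓ''(λ) = −18/λ² − 10 < 0, confirming a maximum.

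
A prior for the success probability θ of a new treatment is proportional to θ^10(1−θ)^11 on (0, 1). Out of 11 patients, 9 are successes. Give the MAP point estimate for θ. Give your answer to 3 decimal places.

θ̂_MAP = 0.594

The prior density ∝ θ^10(1−θ)^11 is the kernel of Beta(11, 12).
Data: 9 successes in 11 trials. The binomial likelihood contributes θ^9(1−θ)^2, so the posterior is Beta(11+9, 12+2) = Beta(20, 14).
For Beta(a, b) with a, b > 1 the mode is (a−1)/(a+b−2) = 19/32 ≈ 0.594.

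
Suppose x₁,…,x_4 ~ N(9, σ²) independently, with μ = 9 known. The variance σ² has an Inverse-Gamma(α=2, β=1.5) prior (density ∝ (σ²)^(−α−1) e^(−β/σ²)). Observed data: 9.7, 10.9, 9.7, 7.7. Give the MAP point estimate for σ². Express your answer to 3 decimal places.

σ̂²_MAP = 0.928

Sum of squared deviations about the known mean: SS = (9.7−9)² + (10.9−9)² + (9.7−9)² + (7.7−9)² = 6.28.
The Normal likelihood contributes (σ²)^(−n/2) exp(−SS/(2σ²)), so the posterior is Inverse-Gamma(α + n/2, β + SS/2) = Inverse-Gamma(4, 4.64).
The mode of Inverse-Gamma(a, b) is b/(a+1) = 4.64/5 ≈ 0.928.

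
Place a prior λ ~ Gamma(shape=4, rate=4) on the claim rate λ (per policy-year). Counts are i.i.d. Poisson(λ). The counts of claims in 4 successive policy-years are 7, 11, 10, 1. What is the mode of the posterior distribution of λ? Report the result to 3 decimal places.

λ̂_MAP = 4.000

Σxᵢ = 7+11+10+1 = 29, with n = 4.
Posterior ∝ λ^3e^(−4λ) · λ^29e^(−4λ) = λ^32e^(−8λ), i.e. Gamma(shape=33, rate=8).
The mode of a Gamma(a, b) with a ≥ 1 (shape–rate) is (a−1)/b = 32/8 ≈ 4.000.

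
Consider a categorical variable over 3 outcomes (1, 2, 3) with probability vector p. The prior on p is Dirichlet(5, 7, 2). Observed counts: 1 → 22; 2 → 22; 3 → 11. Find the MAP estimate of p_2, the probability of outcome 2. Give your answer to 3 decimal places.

MAP estimate: 0.424

The posterior is Dirichlet(αᵢ + nᵢ) = Dirichlet(27, 29, 13).
For a Dirichlet(a₁,…,a_K) with all aᵢ > 1, the mode has j-th component (aⱼ − 1)/(Σaᵢ − K).
Here Σaᵢ = 69 and K = 3, so p_2 = (29 − 1)/(69 − 3) = 28/66 ≈ 0.424.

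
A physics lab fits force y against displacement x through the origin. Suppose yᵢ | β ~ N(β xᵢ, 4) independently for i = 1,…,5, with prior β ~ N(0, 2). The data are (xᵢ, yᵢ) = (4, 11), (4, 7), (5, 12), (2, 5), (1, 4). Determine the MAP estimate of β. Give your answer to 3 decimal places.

log p(β | y) = −Σ(yᵢ − βxᵢ)²/(2·4) − β²/(2·2) + const.
Setting the derivative to zero: Σxᵢ(yᵢ − βxᵢ)/4 − β/2 = 0, so β = Σxᵢyᵢ / (Σxᵢ² + σ²/τ²).
Σxᵢyᵢ = 4·11 + 4·7 + 5·12 + 2·5 + 1·4 = 146; Σxᵢ² = 62; σ²/τ² = 2.
β̂_MAP = 146 / (62 + 2) = 146/64 ≈ 2.281.

β̂_MAP = 2.281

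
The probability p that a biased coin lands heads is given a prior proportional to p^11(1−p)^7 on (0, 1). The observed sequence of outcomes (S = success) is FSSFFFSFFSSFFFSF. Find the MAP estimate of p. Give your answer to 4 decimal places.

The prior density ∝ p^11(1−p)^7 is the kernel of Beta(12, 8).
Data: 6 successes in 16 trials (from the sequence). The binomial likelihood contributes p^6(1−p)^10, so the posterior is Beta(12+6, 8+10) = Beta(18, 18).
For Beta(a, b) with a, b > 1 the mode is (a−1)/(a+b−2) = 17/34 ≈ 0.5000.

p̂_MAP = 0.5000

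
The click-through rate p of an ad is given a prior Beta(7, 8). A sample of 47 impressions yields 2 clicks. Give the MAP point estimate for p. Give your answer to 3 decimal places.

Prior: Beta(7, 8).
Data: 2 successes in 47 trials. The binomial likelihood contributes p^2(1−p)^45, so the posterior is Beta(7+2, 8+45) = Beta(9, 53).
For Beta(a, b) with a, b > 1 the mode is (a−1)/(a+b−2) = 8/60 ≈ 0.133.

p̂_MAP = 0.133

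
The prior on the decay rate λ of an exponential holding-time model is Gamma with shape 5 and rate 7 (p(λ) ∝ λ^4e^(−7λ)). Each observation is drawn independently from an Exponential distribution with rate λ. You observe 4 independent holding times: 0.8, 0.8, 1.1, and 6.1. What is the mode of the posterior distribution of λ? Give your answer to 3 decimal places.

λ̂_MAP = 0.506

The Exponential(rate=λ) likelihood is ∝ λ^n e^(−λΣtᵢ). Here n = 4 and Σtᵢ = 0.8 + 0.8 + 1.1 + 6.1 = 8.8.
Posterior ∝ λ^4e^(−7λ) · λ^4e^(−8.8λ) = λ^8e^(−15.8λ), i.e. Gamma(9, 15.8).
Mode = (a−1)/b = 8/15.8 ≈ 0.506.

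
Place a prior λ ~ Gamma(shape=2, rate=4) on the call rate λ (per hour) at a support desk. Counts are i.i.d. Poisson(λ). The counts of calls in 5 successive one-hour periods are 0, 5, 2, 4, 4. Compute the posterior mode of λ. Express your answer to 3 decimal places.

Σxᵢ = 0+5+2+4+4 = 15, with n = 5.
Posterior ∝ λe^(−4λ) · λ^15e^(−5λ) = λ^16e^(−9λ), i.e. Gamma(shape=17, rate=9).
The mode of a Gamma(a, b) with a ≥ 1 (shape–rate) is (a−1)/b = 16/9 ≈ 1.778.

λ̂_MAP = 1.778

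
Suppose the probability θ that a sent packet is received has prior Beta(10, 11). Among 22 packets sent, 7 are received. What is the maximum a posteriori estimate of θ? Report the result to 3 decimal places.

Prior: Beta(10, 11).
Data: 7 successes in 22 trials. The binomial likelihood contributes θ^7(1−θ)^15, so the posterior is Beta(10+7, 11+15) = Beta(17, 26).
For Beta(a, b) with a, b > 1 the mode is (a−1)/(a+b−2) = 16/41 ≈ 0.390.

θ̂_MAP = 0.390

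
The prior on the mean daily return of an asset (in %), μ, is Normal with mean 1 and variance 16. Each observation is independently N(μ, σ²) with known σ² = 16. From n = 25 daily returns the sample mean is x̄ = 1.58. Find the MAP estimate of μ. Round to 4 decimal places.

μ̂_MAP = 1.5577

n = 25, x̄ = 1.58.
For a Normal prior and Normal likelihood with known variance, the posterior is Normal; its mode equals its mean, the precision-weighted average.
Prior precision 1/σ₀² = 1/16 = 0.0625; data precision n/σ² = 25/16 = 1.5625.
μ̂ = (0.0625·1 + 1.5625·1.58) / (0.0625 + 1.5625) = 2.53125/1.625 = 81/52 ≈ 1.5577.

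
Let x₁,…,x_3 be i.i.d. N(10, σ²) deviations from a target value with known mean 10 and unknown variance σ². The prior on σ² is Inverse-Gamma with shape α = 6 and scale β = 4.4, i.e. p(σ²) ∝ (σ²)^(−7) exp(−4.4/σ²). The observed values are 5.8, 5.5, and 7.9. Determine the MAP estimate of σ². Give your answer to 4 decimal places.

σ̂²_MAP = 3.0059

Sum of squared deviations about the known mean: SS = (5.8−10)² + (5.5−10)² + (7.9−10)² = 42.3.
The Normal likelihood contributes (σ²)^(−n/2) exp(−SS/(2σ²)), so the posterior is Inverse-Gamma(α + n/2, β + SS/2) = Inverse-Gamma(7.5, 25.55).
The mode of Inverse-Gamma(a, b) is b/(a+1) = 25.55/8.5 ≈ 3.0059.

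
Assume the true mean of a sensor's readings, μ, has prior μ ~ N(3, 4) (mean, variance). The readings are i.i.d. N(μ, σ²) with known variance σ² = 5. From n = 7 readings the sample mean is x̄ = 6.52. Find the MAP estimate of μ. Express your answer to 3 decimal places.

n = 7, x̄ = 6.52.
For a Normal prior and Normal likelihood with known variance, the posterior is Normal; its mode equals its mean, the precision-weighted average.
Prior precision 1/σ₀² = 1/4 = 0.25; data precision n/σ² = 7/5 = 1.4.
μ̂ = (0.25·3 + 1.4·6.52) / (0.25 + 1.4) = 9.878/1.65 = 449/75 ≈ 5.987.

μ̂_MAP = 5.987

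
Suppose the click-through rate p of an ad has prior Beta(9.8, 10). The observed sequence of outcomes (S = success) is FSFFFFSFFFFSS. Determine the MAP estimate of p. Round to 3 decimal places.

Prior: Beta(9.8, 10).
Data: 4 successes in 13 trials (from the sequence). The binomial likelihood contributes p^4(1−p)^9, so the posterior is Beta(9.8+4, 10+9) = Beta(13.8, 19).
For Beta(a, b) with a, b > 1 the mode is (a−1)/(a+b−2) = 12.8/30.8 ≈ 0.416.

p̂_MAP = 0.416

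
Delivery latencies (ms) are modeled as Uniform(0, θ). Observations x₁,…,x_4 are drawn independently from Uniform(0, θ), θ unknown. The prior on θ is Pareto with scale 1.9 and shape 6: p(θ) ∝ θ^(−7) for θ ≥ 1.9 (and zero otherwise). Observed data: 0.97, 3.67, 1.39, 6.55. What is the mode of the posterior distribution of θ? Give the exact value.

θ̂_MAP = 6.55

The Uniform(0, θ) likelihood is θ^(−n) for θ ≥ max(xᵢ), zero otherwise. Here max(xᵢ) = 6.55.
Posterior ∝ θ^(−7) · θ^(−4) = θ^(−11) on θ ≥ max(1.9, 6.55) = 6.55.
This density is strictly decreasing in θ, so the posterior mode lies at the lower boundary of the support.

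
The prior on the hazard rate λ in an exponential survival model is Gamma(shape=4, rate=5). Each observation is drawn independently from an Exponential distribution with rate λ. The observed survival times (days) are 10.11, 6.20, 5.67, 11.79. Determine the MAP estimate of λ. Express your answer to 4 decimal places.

The Exponential(rate=λ) likelihood is ∝ λ^n e^(−λΣtᵢ). Here n = 4 and Σtᵢ = 10.11 + 6.20 + 5.67 + 11.79 = 33.77.
Posterior ∝ λ^3e^(−5λ) · λ^4e^(−33.77λ) = λ^7e^(−38.77λ), i.e. Gamma(8, 38.77).
Mode = (a−1)/b = 7/38.77 ≈ 0.1806.

λ̂_MAP = 0.1806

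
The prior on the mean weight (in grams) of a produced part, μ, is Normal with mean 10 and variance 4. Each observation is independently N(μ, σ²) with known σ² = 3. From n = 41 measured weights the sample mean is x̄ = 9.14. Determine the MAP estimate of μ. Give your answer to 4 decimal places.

n = 41, x̄ = 9.14.
For a Normal prior and Normal likelihood with known variance, the posterior is Normal; its mode equals its mean, the precision-weighted average.
Prior precision 1/σ₀² = 1/4 = 0.25; data precision n/σ² = 41/3.
μ̂ = (0.25·10 + (41/3)·9.14) / (0.25 + 41/3) = (9556/75)/(167/12) = 38224/4175 ≈ 9.1554.

μ̂_MAP = 9.1554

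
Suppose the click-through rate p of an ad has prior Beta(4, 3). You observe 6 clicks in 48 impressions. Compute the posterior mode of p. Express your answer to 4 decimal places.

Prior: Beta(4, 3).
Data: 6 successes in 48 trials. The binomial likelihood contributes p^6(1−p)^42, so the posterior is Beta(4+6, 3+42) = Beta(10, 45).
For Beta(a, b) with a, b > 1 the mode is (a−1)/(a+b−2) = 9/53 ≈ 0.1698.

p̂_MAP = 0.1698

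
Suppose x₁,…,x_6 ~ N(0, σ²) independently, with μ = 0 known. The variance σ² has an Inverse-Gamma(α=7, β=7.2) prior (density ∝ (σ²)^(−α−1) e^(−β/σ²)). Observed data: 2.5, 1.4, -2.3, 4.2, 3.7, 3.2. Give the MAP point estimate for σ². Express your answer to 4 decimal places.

Sum of squared deviations about the known mean: SS = (2.5−0)² + (1.4−0)² + (-2.3−0)² + (4.2−0)² + (3.7−0)² + (3.2−0)² = 55.07.
The Normal likelihood contributes (σ²)^(−n/2) exp(−SS/(2σ²)), so the posterior is Inverse-Gamma(α + n/2, β + SS/2) = Inverse-Gamma(10, 34.735).
The mode of Inverse-Gamma(a, b) is b/(a+1) = 34.735/11 ≈ 3.1577.

σ̂²_MAP = 3.1577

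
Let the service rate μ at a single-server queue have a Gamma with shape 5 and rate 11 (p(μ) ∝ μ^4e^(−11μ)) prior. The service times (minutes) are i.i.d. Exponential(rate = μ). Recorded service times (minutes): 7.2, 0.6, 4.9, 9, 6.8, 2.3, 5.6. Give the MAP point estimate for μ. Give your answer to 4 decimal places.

μ̂_MAP = 0.2321

The Exponential(rate=μ) likelihood is ∝ μ^n e^(−μΣtᵢ). Here n = 7 and Σtᵢ = 7.2 + 0.6 + 4.9 + 9 + 6.8 + 2.3 + 5.6 = 36.4.
Posterior ∝ μ^4e^(−11μ) · μ^7e^(−36.4μ) = μ^11e^(−47.4μ), i.e. Gamma(12, 47.4).
Mode = (a−1)/b = 11/47.4 ≈ 0.2321.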